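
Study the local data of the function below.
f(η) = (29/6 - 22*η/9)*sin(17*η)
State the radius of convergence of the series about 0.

The radius of convergence is infinite.

The factor sin(17*η) is entire and contributes no finite singular point.
The polynomial part has no poles.
No finite singular points: the Taylor series at 0 converges everywhere.


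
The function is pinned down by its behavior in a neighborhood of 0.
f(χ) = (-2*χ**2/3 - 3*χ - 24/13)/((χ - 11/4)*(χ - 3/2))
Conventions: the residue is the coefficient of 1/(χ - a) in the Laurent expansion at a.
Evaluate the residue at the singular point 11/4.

At the order-1 pole 11/4 set g(χ) = (χ - (11/4))*f(χ) = (-2*χ**2/3 - 3*χ - 24/13)/(χ - 3/2).
Simple pole: residue = g(a) at a = 11/4, which is -4723/390.

The residue is -4723/390.


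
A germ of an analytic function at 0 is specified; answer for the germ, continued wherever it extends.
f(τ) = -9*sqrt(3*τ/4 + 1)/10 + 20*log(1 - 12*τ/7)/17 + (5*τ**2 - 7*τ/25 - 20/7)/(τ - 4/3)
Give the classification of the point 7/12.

The point is a logarithmic branch point.

The term (20/17)*log(1 - τ/(7/12)) has argument 1 - 7/12/(7/12) = 0 at 7/12: a logarithmic (infinitely-sheeted) branch point; the remaining terms are analytic or single-valued there.


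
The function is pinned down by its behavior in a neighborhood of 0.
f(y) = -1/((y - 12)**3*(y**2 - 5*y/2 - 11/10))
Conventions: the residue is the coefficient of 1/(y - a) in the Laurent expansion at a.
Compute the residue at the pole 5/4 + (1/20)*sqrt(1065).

The factor y**2 - 5*y/2 - 11/10 splits as (y - a)(y - a') with a = 5/4 + (1/20)*sqrt(1065), a' = 5/4 - (1/20)*sqrt(1065). At the order-1 pole a set g(y) = (y - a)*f(y) = [-1/(y - 12)**3] / (y - a').
Simple pole: residue = g(a) at a = 5/4 + (1/20)*sqrt(1065), which is 174675/1439069689 + (2656325/306521843757)*sqrt(1065).

The residue is 174675/1439069689 + (2656325/306521843757)*sqrt(1065).


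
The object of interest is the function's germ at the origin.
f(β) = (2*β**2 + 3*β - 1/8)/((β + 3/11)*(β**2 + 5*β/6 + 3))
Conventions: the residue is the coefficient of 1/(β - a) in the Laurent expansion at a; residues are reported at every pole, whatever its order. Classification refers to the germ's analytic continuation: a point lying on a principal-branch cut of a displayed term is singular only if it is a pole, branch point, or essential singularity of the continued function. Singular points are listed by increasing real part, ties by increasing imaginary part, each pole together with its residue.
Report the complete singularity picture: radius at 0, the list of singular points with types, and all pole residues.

Radius of convergence at 0: 3/11.
At (-5/12) - ((1/12)*sqrt(407))*i: a pole of order 1; residue (6281/5512) + ((135/5512)*sqrt(407))*i.
At (-5/12) + ((1/12)*sqrt(407))*i: a pole of order 1; residue (6281/5512) - ((135/5512)*sqrt(407))*i.
At -3/11: a pole of order 1; residue -769/2756.

Denominator factor (β**2 + 5*β/6 + 3): discriminant -407/36, complex-conjugate roots (-5/12) + ((1/12)*sqrt(407))*i and (-5/12) - ((1/12)*sqrt(407))*i; poles of order 1, moduli sqrt(3) and sqrt(3).
Denominator factor (β + 3/11): pole of order 1 at -3/11, modulus 3/11.
The radius of convergence is the smallest modulus among the singular points: 3/11.
The factor β**2 + 5*β/6 + 3 splits as (β - a)(β - a') with a = (-5/12) - ((1/12)*sqrt(407))*i, a' = (-5/12) + ((1/12)*sqrt(407))*i. At the order-1 pole a set g(β) = (β - a)*f(β) = [(2*β**2 + 3*β - 1/8)/(β + 3/11)] / (β - a').
Simple pole: residue = g(a) at a = (-5/12) - ((1/12)*sqrt(407))*i, which is (6281/5512) + ((135/5512)*sqrt(407))*i.
The factor β**2 + 5*β/6 + 3 splits as (β - a)(β - a') with a = (-5/12) + ((1/12)*sqrt(407))*i, a' = (-5/12) - ((1/12)*sqrt(407))*i. At the order-1 pole a set g(β) = (β - a)*f(β) = [(2*β**2 + 3*β - 1/8)/(β + 3/11)] / (β - a').
Simple pole: residue = g(a) at a = (-5/12) + ((1/12)*sqrt(407))*i, which is (6281/5512) - ((135/5512)*sqrt(407))*i.
At the order-1 pole -3/11 set g(β) = (β - (-3/11))*f(β) = (2*β**2 + 3*β - 1/8)/(β**2 + 5*β/6 + 3).
Simple pole: residue = g(a) at a = -3/11, which is -769/2756.
List the singular points by increasing real part (a conjugate pair: the negative imaginary part first).


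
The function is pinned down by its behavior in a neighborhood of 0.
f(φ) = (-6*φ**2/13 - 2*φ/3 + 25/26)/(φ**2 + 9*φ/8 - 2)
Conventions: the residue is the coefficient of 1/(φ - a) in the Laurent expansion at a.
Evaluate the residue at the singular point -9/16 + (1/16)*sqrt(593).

The factor φ**2 + 9*φ/8 - 2 splits as (φ - a)(φ - a') with a = -9/16 + (1/16)*sqrt(593), a' = -9/16 - (1/16)*sqrt(593). At the order-1 pole a set g(φ) = (φ - a)*f(φ) = [-6*φ**2/13 - 2*φ/3 + 25/26] / (φ - a').
Simple pole: residue = g(a) at a = -9/16 + (1/16)*sqrt(593), which is -23/312 + (101/61672)*sqrt(593).

The residue is -23/312 + (101/61672)*sqrt(593).


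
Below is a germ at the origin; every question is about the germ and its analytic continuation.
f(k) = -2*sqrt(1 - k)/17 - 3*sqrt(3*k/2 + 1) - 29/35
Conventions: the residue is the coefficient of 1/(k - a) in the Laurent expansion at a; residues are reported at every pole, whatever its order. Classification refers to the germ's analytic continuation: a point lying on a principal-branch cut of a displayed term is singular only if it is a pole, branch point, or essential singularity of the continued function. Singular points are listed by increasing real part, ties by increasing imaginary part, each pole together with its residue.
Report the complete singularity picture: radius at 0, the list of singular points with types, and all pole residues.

Branch term (-2/17)*sqrt(1 - k/(1)): its argument vanishes at k = 1, a square-root branch point, modulus 1.
Branch term (-3)*sqrt(1 - k/(-2/3)): its argument vanishes at k = -2/3, a square-root branch point, modulus 2/3.
The radius of convergence is the smallest modulus among the singular points: 2/3.
List the singular points by increasing real part (a conjugate pair: the negative imaginary part first).

Radius of convergence at 0: 2/3.
At -2/3: an algebraic (square-root) branch point.
At 1: an algebraic (square-root) branch point.


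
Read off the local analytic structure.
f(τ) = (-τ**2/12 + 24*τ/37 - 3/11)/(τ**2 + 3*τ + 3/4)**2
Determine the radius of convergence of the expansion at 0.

Denominator factor (τ**2 + 3*τ + 3/4)^2: discriminant 6, real irrational roots -3/2 + (1/2)*sqrt(6) and -3/2 - (1/2)*sqrt(6); poles of order 2, moduli 3/2 - (1/2)*sqrt(6) and 3/2 + (1/2)*sqrt(6).
The radius of convergence is the smallest modulus among the singular points: 3/2 - (1/2)*sqrt(6).

The radius of convergence is 3/2 - (1/2)*sqrt(6).


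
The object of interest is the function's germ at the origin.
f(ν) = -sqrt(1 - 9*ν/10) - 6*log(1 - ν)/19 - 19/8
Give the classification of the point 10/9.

The point is an algebraic (square-root) branch point.

The term (-1)*sqrt(1 - ν/(10/9)) has argument 1 - 10/9/(10/9) = 0 at 10/9: a square-root (algebraic, two-sheeted) branch point; the remaining terms are analytic or single-valued there.


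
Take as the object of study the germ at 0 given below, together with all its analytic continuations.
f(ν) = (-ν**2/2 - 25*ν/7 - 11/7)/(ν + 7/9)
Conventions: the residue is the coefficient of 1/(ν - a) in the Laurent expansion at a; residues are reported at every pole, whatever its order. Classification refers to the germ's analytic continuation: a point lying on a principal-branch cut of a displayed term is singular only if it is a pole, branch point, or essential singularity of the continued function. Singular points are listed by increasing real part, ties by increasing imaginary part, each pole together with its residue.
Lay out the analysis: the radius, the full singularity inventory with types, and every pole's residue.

Radius of convergence at 0: 7/9.
At -7/9: a pole of order 1; residue 1025/1134.

Denominator factor (ν + 7/9): pole of order 1 at -7/9, modulus 7/9.
The radius of convergence is the smallest modulus among the singular points: 7/9.
At the order-1 pole -7/9 set g(ν) = (ν - (-7/9))*f(ν) = -ν**2/2 - 25*ν/7 - 11/7.
Simple pole: residue = g(a) at a = -7/9, which is 1025/1134.


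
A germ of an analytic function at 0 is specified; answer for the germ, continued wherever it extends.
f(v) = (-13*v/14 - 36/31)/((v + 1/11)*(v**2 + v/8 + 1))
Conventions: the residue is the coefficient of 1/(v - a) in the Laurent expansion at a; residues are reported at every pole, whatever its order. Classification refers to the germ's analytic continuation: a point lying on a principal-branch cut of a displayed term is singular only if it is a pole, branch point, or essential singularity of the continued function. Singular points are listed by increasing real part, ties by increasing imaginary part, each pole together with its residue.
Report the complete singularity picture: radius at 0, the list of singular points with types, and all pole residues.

Radius of convergence at 0: 1/11.
At -1/11: a pole of order 1; residue -226204/209405.
At (-1/16) - ((1/16)*sqrt(255))*i: a pole of order 1; residue (113102/209405) - ((45914/1525665)*sqrt(255))*i.
At (-1/16) + ((1/16)*sqrt(255))*i: a pole of order 1; residue (113102/209405) + ((45914/1525665)*sqrt(255))*i.


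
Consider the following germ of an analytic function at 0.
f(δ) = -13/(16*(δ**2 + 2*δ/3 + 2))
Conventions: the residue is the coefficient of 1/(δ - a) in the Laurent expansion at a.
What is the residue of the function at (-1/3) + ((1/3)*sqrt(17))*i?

The residue is ((39/544)*sqrt(17))*i.

The factor δ**2 + 2*δ/3 + 2 splits as (δ - a)(δ - a') with a = (-1/3) + ((1/3)*sqrt(17))*i, a' = (-1/3) - ((1/3)*sqrt(17))*i. At the order-1 pole a set g(δ) = (δ - a)*f(δ) = [-13/16] / (δ - a').
Simple pole: residue = g(a) at a = (-1/3) + ((1/3)*sqrt(17))*i, which is ((39/544)*sqrt(17))*i.


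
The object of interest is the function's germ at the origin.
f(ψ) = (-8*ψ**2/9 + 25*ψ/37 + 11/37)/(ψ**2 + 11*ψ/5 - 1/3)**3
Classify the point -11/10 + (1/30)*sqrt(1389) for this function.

The denominator factor ψ**2 + 11*ψ/5 - 1/3 vanishes at -11/10 + (1/30)*sqrt(1389) and appears to the power 3; the numerator there equals -144523/49950 + (4381/49950)*sqrt(1389), nonzero, and no other factor vanishes.
Hence a pole whose order is the multiplicity, 3.

The point is a pole of order 3.


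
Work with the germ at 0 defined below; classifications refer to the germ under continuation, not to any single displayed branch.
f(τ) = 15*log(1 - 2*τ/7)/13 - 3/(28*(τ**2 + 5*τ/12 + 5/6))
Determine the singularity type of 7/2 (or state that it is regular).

The term (15/13)*log(1 - τ/(7/2)) has argument 1 - 7/2/(7/2) = 0 at 7/2: a logarithmic (infinitely-sheeted) branch point; the remaining terms are analytic or single-valued there.

The point is a logarithmic branch point.


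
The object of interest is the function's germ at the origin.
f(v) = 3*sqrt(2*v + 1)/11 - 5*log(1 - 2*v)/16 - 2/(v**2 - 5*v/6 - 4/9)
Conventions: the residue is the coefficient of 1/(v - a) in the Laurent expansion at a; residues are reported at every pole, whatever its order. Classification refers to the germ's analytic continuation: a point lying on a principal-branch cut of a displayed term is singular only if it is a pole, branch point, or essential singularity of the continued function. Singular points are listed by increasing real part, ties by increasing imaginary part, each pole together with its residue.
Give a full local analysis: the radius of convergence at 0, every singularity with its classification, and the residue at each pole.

Denominator factor (v**2 - 5*v/6 - 4/9): discriminant 89/36, real irrational roots 5/12 + (1/12)*sqrt(89) and 5/12 - (1/12)*sqrt(89); poles of order 1, moduli 5/12 + (1/12)*sqrt(89) and -5/12 + (1/12)*sqrt(89).
Branch term (-5/16)*log(1 - v/(1/2)): its argument vanishes at v = 1/2, a logarithmic branch point, modulus 1/2.
Branch term (3/11)*sqrt(1 - v/(-1/2)): its argument vanishes at v = -1/2, a square-root branch point, modulus 1/2.
The radius of convergence is the smallest modulus among the singular points: -5/12 + (1/12)*sqrt(89).
The branch terms are analytic at 5/12 - (1/12)*sqrt(89) and contribute nothing to the residue; only the rational part matters.
The factor v**2 - 5*v/6 - 4/9 splits as (v - a)(v - a') with a = 5/12 - (1/12)*sqrt(89), a' = 5/12 + (1/12)*sqrt(89). At the order-1 pole a set g(v) = (v - a)*(rational part) = [-2] / (v - a').
Simple pole: residue = g(a) at a = 5/12 - (1/12)*sqrt(89), which is (12/89)*sqrt(89).
The branch terms are analytic at 5/12 + (1/12)*sqrt(89) and contribute nothing to the residue; only the rational part matters.
The factor v**2 - 5*v/6 - 4/9 splits as (v - a)(v - a') with a = 5/12 + (1/12)*sqrt(89), a' = 5/12 - (1/12)*sqrt(89). At the order-1 pole a set g(v) = (v - a)*(rational part) = [-2] / (v - a').
Simple pole: residue = g(a) at a = 5/12 + (1/12)*sqrt(89), which is -(12/89)*sqrt(89).
List the singular points by increasing real part (a conjugate pair: the negative imaginary part first).

Radius of convergence at 0: -5/12 + (1/12)*sqrt(89).
At -1/2: an algebraic (square-root) branch point.
At 5/12 - (1/12)*sqrt(89): a pole of order 1; residue (12/89)*sqrt(89).
At 1/2: a logarithmic branch point.
At 5/12 + (1/12)*sqrt(89): a pole of order 1; residue -(12/89)*sqrt(89).


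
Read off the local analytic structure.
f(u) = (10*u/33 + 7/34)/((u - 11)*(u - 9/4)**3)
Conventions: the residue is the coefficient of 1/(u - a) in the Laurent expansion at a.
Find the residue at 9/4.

At the order-3 pole 9/4 set g(u) = (u - (9/4))^3*f(u) = (10*u/33 + 7/34)/(u - 11).
Order-3 pole: residue = g''(a)/2; g''(9/4) = -23104/2186625, so the residue is -11552/2186625.

The residue is -11552/2186625.


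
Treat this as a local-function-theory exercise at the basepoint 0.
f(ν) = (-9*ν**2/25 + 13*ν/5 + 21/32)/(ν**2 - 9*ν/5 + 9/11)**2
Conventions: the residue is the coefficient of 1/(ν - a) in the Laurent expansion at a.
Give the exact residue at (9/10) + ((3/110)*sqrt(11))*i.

The residue is -((39625/144)*sqrt(11))*i.

The factor ν**2 - 9*ν/5 + 9/11 splits as (ν - a)(ν - a') with a = (9/10) + ((3/110)*sqrt(11))*i, a' = (9/10) - ((3/110)*sqrt(11))*i. At the order-2 pole a set g(ν) = (ν - a)^2*f(ν) = [-9*ν**2/25 + 13*ν/5 + 21/32] / (ν - a')^2.
Order-2 pole: residue = g'(a); g'((9/10) + ((3/110)*sqrt(11))*i) = -((39625/144)*sqrt(11))*i, so the residue is -((39625/144)*sqrt(11))*i.


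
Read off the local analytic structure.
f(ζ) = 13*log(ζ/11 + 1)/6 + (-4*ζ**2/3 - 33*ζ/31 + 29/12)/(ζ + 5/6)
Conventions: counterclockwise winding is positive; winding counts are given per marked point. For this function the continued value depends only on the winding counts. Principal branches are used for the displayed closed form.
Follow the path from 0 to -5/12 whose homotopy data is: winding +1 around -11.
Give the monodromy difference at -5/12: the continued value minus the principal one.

Continued minus principal equals (13/3)*pi*i.

The rational part is single-valued and drops out of the difference; each branch term changes only by its own monodromy.
(13/6)*log(1 - ζ/(-11)): each positive loop around -11 adds 2*pi*i to the log, so winding +1 contributes (13/6)*(1)*2*pi*i = (13/3)*pi*i.
Summing the contributions at ζ = -5/12 gives (13/3)*pi*i.


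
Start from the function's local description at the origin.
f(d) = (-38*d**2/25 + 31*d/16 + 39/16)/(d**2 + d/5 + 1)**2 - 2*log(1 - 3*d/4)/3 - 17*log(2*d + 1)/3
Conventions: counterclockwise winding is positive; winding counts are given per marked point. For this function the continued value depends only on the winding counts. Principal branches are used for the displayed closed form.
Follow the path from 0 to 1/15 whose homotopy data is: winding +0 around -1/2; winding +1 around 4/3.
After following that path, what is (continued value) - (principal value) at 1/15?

Continued minus principal equals -(4/3)*pi*i.

The rational part is single-valued and drops out of the difference; each branch term changes only by its own monodromy.
(-2/3)*log(1 - d/(4/3)): each positive loop around 4/3 adds 2*pi*i to the log, so winding +1 contributes (-2/3)*(1)*2*pi*i = -(4/3)*pi*i.
(-17/3)*log(1 - d/(-1/2)): winding 0 around -1/2, so this term returns to its principal value, contribution 0.
Summing the contributions at d = 1/15 gives -(4/3)*pi*i.


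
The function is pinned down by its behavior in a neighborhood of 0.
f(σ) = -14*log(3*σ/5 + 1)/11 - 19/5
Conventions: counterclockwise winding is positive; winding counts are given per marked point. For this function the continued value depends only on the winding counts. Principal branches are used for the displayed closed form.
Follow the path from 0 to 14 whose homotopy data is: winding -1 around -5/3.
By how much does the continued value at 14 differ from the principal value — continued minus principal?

Continued minus principal equals (28/11)*pi*i.

The rational part is single-valued and drops out of the difference; each branch term changes only by its own monodromy.
(-14/11)*log(1 - σ/(-5/3)): each positive loop around -5/3 adds 2*pi*i to the log, so winding -1 contributes (-14/11)*(-1)*2*pi*i = (28/11)*pi*i.
Summing the contributions at σ = 14 gives (28/11)*pi*i.


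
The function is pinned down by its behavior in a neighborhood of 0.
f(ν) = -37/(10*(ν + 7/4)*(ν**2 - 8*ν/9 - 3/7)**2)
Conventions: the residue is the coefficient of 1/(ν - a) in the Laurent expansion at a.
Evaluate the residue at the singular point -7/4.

The residue is -18797184/89168645.

At the order-1 pole -7/4 set g(ν) = (ν - (-7/4))*f(ν) = -37/(10*(ν**2 - 8*ν/9 - 3/7)**2).
Simple pole: residue = g(a) at a = -7/4, which is -18797184/89168645.


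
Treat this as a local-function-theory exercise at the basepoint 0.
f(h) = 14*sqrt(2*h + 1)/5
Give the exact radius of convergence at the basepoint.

The radius of convergence is 1/2.

Branch term (14/5)*sqrt(1 - h/(-1/2)): its argument vanishes at h = -1/2, a square-root branch point, modulus 1/2.
The radius of convergence is the smallest modulus among the singular points: 1/2.


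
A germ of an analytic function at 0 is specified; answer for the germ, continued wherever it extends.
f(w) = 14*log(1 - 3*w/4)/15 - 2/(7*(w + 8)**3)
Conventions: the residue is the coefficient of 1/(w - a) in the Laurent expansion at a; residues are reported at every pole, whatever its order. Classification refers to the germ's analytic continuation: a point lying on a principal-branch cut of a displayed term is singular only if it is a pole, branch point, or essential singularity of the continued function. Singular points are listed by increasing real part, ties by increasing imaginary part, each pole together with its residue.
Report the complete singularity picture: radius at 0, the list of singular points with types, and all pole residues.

Radius of convergence at 0: 4/3.
At -8: a pole of order 3; residue 0.
At 4/3: a logarithmic branch point.

Denominator factor (w + 8)^3: pole of order 3 at -8, modulus 8.
Branch term (14/15)*log(1 - w/(4/3)): its argument vanishes at w = 4/3, a logarithmic branch point, modulus 4/3.
The radius of convergence is the smallest modulus among the singular points: 4/3.
The branch term is analytic at -8 and contributes nothing to the residue; only the rational part matters.
At the order-3 pole -8 set g(w) = (w - (-8))^3*(rational part) = -2/7.
Order-3 pole: residue = g''(a)/2; g''(-8) = 0, so the residue is 0.
List the singular points by increasing real part (a conjugate pair: the negative imaginary part first).


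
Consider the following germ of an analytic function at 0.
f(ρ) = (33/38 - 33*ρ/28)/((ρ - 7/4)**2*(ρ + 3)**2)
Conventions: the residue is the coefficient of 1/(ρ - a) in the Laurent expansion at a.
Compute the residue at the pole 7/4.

At the order-2 pole 7/4 set g(ρ) = (ρ - (7/4))^2*f(ρ) = (33/38 - 33*ρ/28)/(ρ + 3)**2.
Order-2 pole: residue = g'(a); g'(7/4) = -27324/912247, so the residue is -27324/912247.

The residue is -27324/912247.


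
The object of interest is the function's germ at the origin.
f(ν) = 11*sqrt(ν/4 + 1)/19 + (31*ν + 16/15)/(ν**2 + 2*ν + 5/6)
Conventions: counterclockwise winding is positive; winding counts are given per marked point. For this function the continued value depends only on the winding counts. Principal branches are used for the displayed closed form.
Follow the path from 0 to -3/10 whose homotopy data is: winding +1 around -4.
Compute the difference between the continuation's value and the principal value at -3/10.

The rational part is single-valued and drops out of the difference; each branch term changes only by its own monodromy.
(11/19)*sqrt(1 - ν/(-4)): winding +1 is odd, the square root flips sign, contributing -2*(11/19)*sqrt(1 - (-3/10)/(-4)) = -2*(11/19)*sqrt(37/40) = -(11/190)*sqrt(370).
Summing the contributions at ν = -3/10 gives -(11/190)*sqrt(370).

Continued minus principal equals -(11/190)*sqrt(370).


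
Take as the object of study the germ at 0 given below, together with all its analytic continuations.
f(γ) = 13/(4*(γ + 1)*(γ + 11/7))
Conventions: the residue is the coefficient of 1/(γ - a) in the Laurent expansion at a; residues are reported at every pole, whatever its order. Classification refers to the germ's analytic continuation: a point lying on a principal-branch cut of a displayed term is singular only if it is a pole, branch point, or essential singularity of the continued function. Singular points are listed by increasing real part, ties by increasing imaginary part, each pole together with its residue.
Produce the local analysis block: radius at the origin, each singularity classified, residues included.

Radius of convergence at 0: 1.
At -11/7: a pole of order 1; residue -91/16.
At -1: a pole of order 1; residue 91/16.

Denominator factor (γ + 1): pole of order 1 at -1, modulus 1.
Denominator factor (γ + 11/7): pole of order 1 at -11/7, modulus 11/7.
The radius of convergence is the smallest modulus among the singular points: 1.
At the order-1 pole -11/7 set g(γ) = (γ - (-11/7))*f(γ) = 13/(4*(γ + 1)).
Simple pole: residue = g(a) at a = -11/7, which is -91/16.
At the order-1 pole -1 set g(γ) = (γ - (-1))*f(γ) = 13/(4*(γ + 11/7)).
Simple pole: residue = g(a) at a = -1, which is 91/16.
List the singular points by increasing real part (a conjugate pair: the negative imaginary part first).


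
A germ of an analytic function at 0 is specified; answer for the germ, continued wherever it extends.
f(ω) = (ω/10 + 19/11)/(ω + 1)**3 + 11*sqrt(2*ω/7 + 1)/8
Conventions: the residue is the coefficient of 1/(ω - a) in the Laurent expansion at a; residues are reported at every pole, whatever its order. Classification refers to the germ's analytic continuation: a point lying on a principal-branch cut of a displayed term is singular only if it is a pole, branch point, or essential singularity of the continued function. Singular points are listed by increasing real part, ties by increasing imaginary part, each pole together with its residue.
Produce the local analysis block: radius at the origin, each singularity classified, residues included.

Radius of convergence at 0: 1.
At -7/2: an algebraic (square-root) branch point.
At -1: a pole of order 3; residue 0.

Denominator factor (ω + 1)^3: pole of order 3 at -1, modulus 1.
Branch term (11/8)*sqrt(1 - ω/(-7/2)): its argument vanishes at ω = -7/2, a square-root branch point, modulus 7/2.
The radius of convergence is the smallest modulus among the singular points: 1.
The branch term is analytic at -1 and contributes nothing to the residue; only the rational part matters.
At the order-3 pole -1 set g(ω) = (ω - (-1))^3*(rational part) = ω/10 + 19/11.
Order-3 pole: residue = g''(a)/2; g''(-1) = 0, so the residue is 0.
List the singular points by increasing real part (a conjugate pair: the negative imaginary part first).


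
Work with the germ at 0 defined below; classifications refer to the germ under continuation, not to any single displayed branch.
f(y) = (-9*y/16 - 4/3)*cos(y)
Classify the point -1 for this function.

There is no denominator, hence no pole anywhere.
The factor cos(y) is entire.
So the germ continues analytically to -1.

The point is a regular point.


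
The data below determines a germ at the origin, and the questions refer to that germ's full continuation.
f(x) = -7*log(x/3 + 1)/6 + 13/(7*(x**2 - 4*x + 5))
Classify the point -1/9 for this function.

Denominator factors: x**2 - 4*x + 5 = 442/81 at x = -1/9 — none vanishes.
Branch term log(1 - x/(-3)): argument at -1/9 is 26/27, nonzero, so -1/9 is not its branch point (a point on a principal cut is still regular for the continued germ).
So the germ continues analytically to -1/9.

The point is a regular point.


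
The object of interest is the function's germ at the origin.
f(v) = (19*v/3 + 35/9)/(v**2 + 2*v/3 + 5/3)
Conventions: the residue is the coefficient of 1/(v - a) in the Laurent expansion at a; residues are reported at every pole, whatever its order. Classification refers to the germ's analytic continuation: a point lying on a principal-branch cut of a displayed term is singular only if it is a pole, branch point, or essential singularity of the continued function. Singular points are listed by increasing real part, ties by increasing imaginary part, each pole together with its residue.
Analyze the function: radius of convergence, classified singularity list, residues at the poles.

Denominator factor (v**2 + 2*v/3 + 5/3): discriminant -56/9, complex-conjugate roots (-1/3) + ((1/3)*sqrt(14))*i and (-1/3) - ((1/3)*sqrt(14))*i; poles of order 1, moduli (1/3)*sqrt(15) and (1/3)*sqrt(15).
The radius of convergence is the smallest modulus among the singular points: (1/3)*sqrt(15).
The factor v**2 + 2*v/3 + 5/3 splits as (v - a)(v - a') with a = (-1/3) - ((1/3)*sqrt(14))*i, a' = (-1/3) + ((1/3)*sqrt(14))*i. At the order-1 pole a set g(v) = (v - a)*f(v) = [19*v/3 + 35/9] / (v - a').
Simple pole: residue = g(a) at a = (-1/3) - ((1/3)*sqrt(14))*i, which is (19/6) + ((4/21)*sqrt(14))*i.
The factor v**2 + 2*v/3 + 5/3 splits as (v - a)(v - a') with a = (-1/3) + ((1/3)*sqrt(14))*i, a' = (-1/3) - ((1/3)*sqrt(14))*i. At the order-1 pole a set g(v) = (v - a)*f(v) = [19*v/3 + 35/9] / (v - a').
Simple pole: residue = g(a) at a = (-1/3) + ((1/3)*sqrt(14))*i, which is (19/6) - ((4/21)*sqrt(14))*i.
List the singular points by increasing real part (a conjugate pair: the negative imaginary part first).

Radius of convergence at 0: (1/3)*sqrt(15).
At (-1/3) - ((1/3)*sqrt(14))*i: a pole of order 1; residue (19/6) + ((4/21)*sqrt(14))*i.
At (-1/3) + ((1/3)*sqrt(14))*i: a pole of order 1; residue (19/6) - ((4/21)*sqrt(14))*i.


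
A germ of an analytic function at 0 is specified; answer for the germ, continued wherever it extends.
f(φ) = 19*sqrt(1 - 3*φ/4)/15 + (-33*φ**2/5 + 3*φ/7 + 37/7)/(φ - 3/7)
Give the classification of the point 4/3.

The term (19/15)*sqrt(1 - φ/(4/3)) has argument 1 - 4/3/(4/3) = 0 at 4/3: a square-root (algebraic, two-sheeted) branch point; the remaining terms are analytic or single-valued there.

The point is an algebraic (square-root) branch point.


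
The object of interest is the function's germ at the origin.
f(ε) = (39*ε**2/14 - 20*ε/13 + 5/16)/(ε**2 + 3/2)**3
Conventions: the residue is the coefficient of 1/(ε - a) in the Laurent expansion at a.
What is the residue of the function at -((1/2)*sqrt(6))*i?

The residue is ((191/4032)*sqrt(6))*i.

The factor ε**2 + 3/2 splits as (ε - a)(ε - a') with a = -((1/2)*sqrt(6))*i, a' = ((1/2)*sqrt(6))*i. At the order-3 pole a set g(ε) = (ε - a)^3*f(ε) = [39*ε**2/14 - 20*ε/13 + 5/16] / (ε - a')^3.
Order-3 pole: residue = g''(a)/2; g''(-((1/2)*sqrt(6))*i) = ((191/2016)*sqrt(6))*i, so the residue is ((191/4032)*sqrt(6))*i.


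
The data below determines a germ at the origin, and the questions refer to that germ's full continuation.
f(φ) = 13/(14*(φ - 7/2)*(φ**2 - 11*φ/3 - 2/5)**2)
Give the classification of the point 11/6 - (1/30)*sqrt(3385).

The denominator factor φ**2 - 11*φ/3 - 2/5 vanishes at 11/6 - (1/30)*sqrt(3385) and appears to the power 2; the numerator there equals 13/14, nonzero, and no other factor vanishes.
Hence a pole whose order is the multiplicity, 2.

The point is a pole of order 2.


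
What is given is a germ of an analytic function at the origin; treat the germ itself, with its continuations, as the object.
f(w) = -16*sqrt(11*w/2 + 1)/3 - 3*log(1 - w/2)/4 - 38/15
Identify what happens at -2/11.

The point is an algebraic (square-root) branch point.

The term (-16/3)*sqrt(1 - w/(-2/11)) has argument 1 - -2/11/(-2/11) = 0 at -2/11: a square-root (algebraic, two-sheeted) branch point; the remaining terms are analytic or single-valued there.


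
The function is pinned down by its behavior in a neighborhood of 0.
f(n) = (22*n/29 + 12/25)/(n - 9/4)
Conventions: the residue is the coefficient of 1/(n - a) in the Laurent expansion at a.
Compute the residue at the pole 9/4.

At the order-1 pole 9/4 set g(n) = (n - (9/4))*f(n) = 22*n/29 + 12/25.
Simple pole: residue = g(a) at a = 9/4, which is 3171/1450.

The residue is 3171/1450.


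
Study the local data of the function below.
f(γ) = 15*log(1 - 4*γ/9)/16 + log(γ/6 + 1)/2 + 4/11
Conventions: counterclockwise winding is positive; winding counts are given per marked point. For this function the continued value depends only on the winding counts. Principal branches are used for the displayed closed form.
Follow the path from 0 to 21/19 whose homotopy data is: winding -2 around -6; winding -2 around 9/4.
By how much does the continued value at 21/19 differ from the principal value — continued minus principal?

The rational part is single-valued and drops out of the difference; each branch term changes only by its own monodromy.
(15/16)*log(1 - γ/(9/4)): each positive loop around 9/4 adds 2*pi*i to the log, so winding -2 contributes (15/16)*(-2)*2*pi*i = -(15/4)*pi*i.
(1/2)*log(1 - γ/(-6)): each positive loop around -6 adds 2*pi*i to the log, so winding -2 contributes (1/2)*(-2)*2*pi*i = -(2)*pi*i.
Summing the contributions at γ = 21/19 gives -(23/4)*pi*i.

Continued minus principal equals -(23/4)*pi*i.


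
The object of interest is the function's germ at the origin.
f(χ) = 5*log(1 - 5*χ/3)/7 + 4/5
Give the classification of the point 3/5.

The point is a logarithmic branch point.

The term (5/7)*log(1 - χ/(3/5)) has argument 1 - 3/5/(3/5) = 0 at 3/5: a logarithmic (infinitely-sheeted) branch point; the remaining terms are analytic or single-valued there.


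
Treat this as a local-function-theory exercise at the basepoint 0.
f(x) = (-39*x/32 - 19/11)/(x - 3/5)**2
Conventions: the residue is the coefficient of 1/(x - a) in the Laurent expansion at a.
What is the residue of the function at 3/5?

The residue is -39/32.

At the order-2 pole 3/5 set g(x) = (x - (3/5))^2*f(x) = -39*x/32 - 19/11.
Order-2 pole: residue = g'(a); g'(3/5) = -39/32, so the residue is -39/32.


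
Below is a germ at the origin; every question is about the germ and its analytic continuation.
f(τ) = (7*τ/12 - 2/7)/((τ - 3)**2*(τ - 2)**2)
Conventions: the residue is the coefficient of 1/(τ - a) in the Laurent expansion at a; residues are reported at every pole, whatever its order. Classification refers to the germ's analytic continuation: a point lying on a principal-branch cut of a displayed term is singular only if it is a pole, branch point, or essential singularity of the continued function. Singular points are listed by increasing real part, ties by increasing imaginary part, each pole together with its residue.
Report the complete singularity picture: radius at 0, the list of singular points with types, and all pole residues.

Denominator factor (τ - 3)^2: pole of order 2 at 3, modulus 3.
Denominator factor (τ - 2)^2: pole of order 2 at 2, modulus 2.
The radius of convergence is the smallest modulus among the singular points: 2.
At the order-2 pole 2 set g(τ) = (τ - (2))^2*f(τ) = (7*τ/12 - 2/7)/(τ - 3)**2.
Order-2 pole: residue = g'(a); g'(2) = 197/84, so the residue is 197/84.
At the order-2 pole 3 set g(τ) = (τ - (3))^2*f(τ) = (7*τ/12 - 2/7)/(τ - 2)**2.
Order-2 pole: residue = g'(a); g'(3) = -197/84, so the residue is -197/84.
List the singular points by increasing real part (a conjugate pair: the negative imaginary part first).

Radius of convergence at 0: 2.
At 2: a pole of order 2; residue 197/84.
At 3: a pole of order 2; residue -197/84.


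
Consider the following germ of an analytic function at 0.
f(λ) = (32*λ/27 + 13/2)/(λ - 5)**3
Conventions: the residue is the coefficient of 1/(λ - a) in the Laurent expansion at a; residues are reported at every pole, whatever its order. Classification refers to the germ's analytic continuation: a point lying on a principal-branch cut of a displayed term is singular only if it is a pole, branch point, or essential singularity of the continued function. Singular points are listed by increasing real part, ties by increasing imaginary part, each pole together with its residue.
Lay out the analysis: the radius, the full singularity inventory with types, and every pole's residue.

Denominator factor (λ - 5)^3: pole of order 3 at 5, modulus 5.
The radius of convergence is the smallest modulus among the singular points: 5.
At the order-3 pole 5 set g(λ) = (λ - (5))^3*f(λ) = 32*λ/27 + 13/2.
Order-3 pole: residue = g''(a)/2; g''(5) = 0, so the residue is 0.

Radius of convergence at 0: 5.
At 5: a pole of order 3; residue 0.


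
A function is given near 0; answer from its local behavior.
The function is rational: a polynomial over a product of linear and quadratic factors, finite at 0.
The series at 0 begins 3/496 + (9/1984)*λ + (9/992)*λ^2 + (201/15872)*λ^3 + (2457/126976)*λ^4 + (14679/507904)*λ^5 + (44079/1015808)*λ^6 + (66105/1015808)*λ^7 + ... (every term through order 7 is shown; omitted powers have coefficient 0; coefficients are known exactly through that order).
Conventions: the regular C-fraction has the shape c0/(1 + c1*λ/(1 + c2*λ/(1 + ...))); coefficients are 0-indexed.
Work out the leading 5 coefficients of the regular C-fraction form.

The regular C-fraction coefficients are [3/496, -3/4, -5/4, 29/30, -199/3480].

Taylor coefficients (read off): a_0 = 3/496, a_1 = 9/1984, a_2 = 9/992, a_3 = 201/15872, a_4 = 2457/126976.
c0 = a_0 = 3/496. Peel one level at a time: if S = 1 + c*λ/S' with S'(0) = 1, then c is the λ-coefficient of S and S' = c*λ/(S - 1).
S_1 = c0/f = 1 + (-3/4)*λ + (-15/16)*λ^2 + ...; c1 = -3/4.
S_2 = c1*λ/(S_1 - 1) = 1 + (-5/4)*λ + (29/24)*λ^2 + ...; c2 = -5/4.
S_3 = c2*λ/(S_2 - 1) = 1 + (29/30)*λ + (199/3600)*λ^2 + ...; c3 = 29/30.
S_4 = c3*λ/(S_3 - 1) = 1 + (-199/3480)*λ + ...; c4 = -199/3480.


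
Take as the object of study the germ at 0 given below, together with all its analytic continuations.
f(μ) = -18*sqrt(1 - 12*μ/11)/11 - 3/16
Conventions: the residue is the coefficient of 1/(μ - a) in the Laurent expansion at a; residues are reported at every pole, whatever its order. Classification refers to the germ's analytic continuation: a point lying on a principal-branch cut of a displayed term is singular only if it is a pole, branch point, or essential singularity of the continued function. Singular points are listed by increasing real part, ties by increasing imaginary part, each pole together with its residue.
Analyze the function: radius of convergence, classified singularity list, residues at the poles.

Radius of convergence at 0: 11/12.
At 11/12: an algebraic (square-root) branch point.

Branch term (-18/11)*sqrt(1 - μ/(11/12)): its argument vanishes at μ = 11/12, a square-root branch point, modulus 11/12.
The radius of convergence is the smallest modulus among the singular points: 11/12.


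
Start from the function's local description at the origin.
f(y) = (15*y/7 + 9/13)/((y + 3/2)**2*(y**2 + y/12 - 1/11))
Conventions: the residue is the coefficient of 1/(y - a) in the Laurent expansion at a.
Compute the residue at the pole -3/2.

The residue is -2112000/2915731.

At the order-2 pole -3/2 set g(y) = (y - (-3/2))^2*f(y) = (15*y/7 + 9/13)/(y**2 + y/12 - 1/11).
Order-2 pole: residue = g'(a); g'(-3/2) = -2112000/2915731, so the residue is -2112000/2915731.


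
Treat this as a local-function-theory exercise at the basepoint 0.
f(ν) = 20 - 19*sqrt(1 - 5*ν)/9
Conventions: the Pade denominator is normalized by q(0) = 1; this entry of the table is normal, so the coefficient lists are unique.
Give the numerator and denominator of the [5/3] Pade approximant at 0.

The Pade approximant has numerator coefficients [161/9, -20975/144, 48875/144, -109375/576, -59375/2304, -59375/18432]; denominator coefficients [1, -135/16, 675/32, -1875/128].

Taylor coefficients needed (expand at 0): a_0 = 161/9, a_1 = 95/18, a_2 = 475/72, a_3 = 2375/144, a_4 = 59375/1152, a_5 = 415625/2304, a_6 = 2078125/3072, a_7 = 16328125/6144, a_8 = 1061328125/98304.
Write the denominator as Q(ν) = 1 + q1*ν + q2*ν^2 + q3*ν^3. Requiring Q*f - P = O(ν^9) with deg P <= 5 kills the coefficients of ν^6..ν^8 in Q*f:
  ν^6: a_6 + q1*a_5 + q2*a_4 + q3*a_3 = 0, i.e. 2078125/3072 + (415625/2304)*q1 + (59375/1152)*q2 + (2375/144)*q3 = 0.
  ν^7: a_7 + q1*a_6 + q2*a_5 + q3*a_4 = 0, i.e. 16328125/6144 + (2078125/3072)*q1 + (415625/2304)*q2 + (59375/1152)*q3 = 0.
  ν^8: a_8 + q1*a_7 + q2*a_6 + q3*a_5 = 0, i.e. 1061328125/98304 + (16328125/6144)*q1 + (2078125/3072)*q2 + (415625/2304)*q3 = 0.
Solving this linear system: q1 = -135/16, q2 = 675/32, q3 = -1875/128.
The numerator is Q*f truncated at degree 5: P0 = a_0 = 161/9; P1 = a_1 + q1*a_0 = -20975/144; P2 = a_2 + q1*a_1 + q2*a_0 = 48875/144; P3 = a_3 + q1*a_2 + q2*a_1 + q3*a_0 = -109375/576; P4 = a_4 + q1*a_3 + q2*a_2 + q3*a_1 = -59375/2304; P5 = a_5 + q1*a_4 + q2*a_3 + q3*a_2 = -59375/18432.


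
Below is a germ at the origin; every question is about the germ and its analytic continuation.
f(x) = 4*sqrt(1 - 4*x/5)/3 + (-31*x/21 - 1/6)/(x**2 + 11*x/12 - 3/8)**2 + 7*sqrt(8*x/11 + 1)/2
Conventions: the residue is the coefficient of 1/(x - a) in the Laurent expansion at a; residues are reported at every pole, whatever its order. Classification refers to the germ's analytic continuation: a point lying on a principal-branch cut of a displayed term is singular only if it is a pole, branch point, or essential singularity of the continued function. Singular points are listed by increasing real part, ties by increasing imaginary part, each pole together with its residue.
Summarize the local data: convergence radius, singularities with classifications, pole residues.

Radius of convergence at 0: -11/24 + (1/24)*sqrt(337).
At -11/8: an algebraic (square-root) branch point.
At -11/24 - (1/24)*sqrt(337): a pole of order 2; residue (12336/794983)*sqrt(337).
At -11/24 + (1/24)*sqrt(337): a pole of order 2; residue -(12336/794983)*sqrt(337).
At 5/4: an algebraic (square-root) branch point.


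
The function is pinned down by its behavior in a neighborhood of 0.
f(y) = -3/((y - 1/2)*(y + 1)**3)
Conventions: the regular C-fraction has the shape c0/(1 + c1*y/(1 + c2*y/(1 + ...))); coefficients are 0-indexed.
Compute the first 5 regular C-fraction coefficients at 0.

Taylor coefficients (expand at 0): a_0 = 6, a_1 = -6, a_2 = 24, a_3 = -12, a_4 = 66.
c0 = a_0 = 6. Peel one level at a time: if S = 1 + c*y/S' with S'(0) = 1, then c is the y-coefficient of S and S' = c*y/(S - 1).
S_1 = c0/f = 1 + (1)*y + (-3)*y^2 + ...; c1 = 1.
S_2 = c1*y/(S_1 - 1) = 1 + (3)*y + (14)*y^2 + ...; c2 = 3.
S_3 = c2*y/(S_2 - 1) = 1 + (-14/3)*y + (19/9)*y^2 + ...; c3 = -14/3.
S_4 = c3*y/(S_3 - 1) = 1 + (19/42)*y + ...; c4 = 19/42.

The regular C-fraction coefficients are [6, 1, 3, -14/3, 19/42].


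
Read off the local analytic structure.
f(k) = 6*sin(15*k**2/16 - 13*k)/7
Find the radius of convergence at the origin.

The factor sin(15*k**2/16 - 13*k) is entire and contributes no finite singular point.
The polynomial part has no poles.
No finite singular points: the Taylor series at 0 converges everywhere.

The radius of convergence is infinite.


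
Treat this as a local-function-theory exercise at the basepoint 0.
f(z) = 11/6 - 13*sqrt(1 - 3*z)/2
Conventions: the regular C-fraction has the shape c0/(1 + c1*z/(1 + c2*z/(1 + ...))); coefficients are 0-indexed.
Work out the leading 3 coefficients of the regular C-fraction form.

Taylor coefficients (expand at 0): a_0 = -14/3, a_1 = 39/4, a_2 = 117/16.
c0 = a_0 = -14/3. Peel one level at a time: if S = 1 + c*z/S' with S'(0) = 1, then c is the z-coefficient of S and S' = c*z/(S - 1).
S_1 = c0/f = 1 + (117/56)*z + (18603/3136)*z^2 + ...; c1 = 117/56.
S_2 = c1*z/(S_1 - 1) = 1 + (-159/56)*z + ...; c2 = -159/56.

The regular C-fraction coefficients are [-14/3, 117/56, -159/56].
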